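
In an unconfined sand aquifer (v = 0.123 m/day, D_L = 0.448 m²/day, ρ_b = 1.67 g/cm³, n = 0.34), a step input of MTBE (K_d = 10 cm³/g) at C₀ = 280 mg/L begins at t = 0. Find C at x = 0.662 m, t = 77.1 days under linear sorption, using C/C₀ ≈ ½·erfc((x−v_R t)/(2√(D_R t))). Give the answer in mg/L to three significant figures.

96.2 mg/L

Retardation factor R = 1 + ρ_b·K_d/n = 1 + 1.67 × 10/0.34 = 50.12.
Sorption retards both mechanisms: v_R = v/R = 0.002454 m/day, D_R = D/R = 0.008939 m²/day.
v_R·t = 0.002454 × 77.1 = 0.1892034 m; 2√(D_R t) = 1.660 m; argument = (0.662 − 0.1892034)/1.660 = 0.2848.
C = C₀ × ½·erfc(0.2848) = 280 × 0.3436 = 96.2 mg/L.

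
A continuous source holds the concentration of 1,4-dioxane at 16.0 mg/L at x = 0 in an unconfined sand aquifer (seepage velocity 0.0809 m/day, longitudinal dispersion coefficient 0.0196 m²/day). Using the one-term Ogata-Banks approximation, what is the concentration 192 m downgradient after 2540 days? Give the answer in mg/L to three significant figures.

For a continuous step input, C/C₀ ≈ ½·erfc((x−vt)/(2√(Dt))).
vt = 0.0809 × 2540 = 205.486 m and 2√(Dt) = 2√(0.0196 × 2540) = 14.11 m.
Argument (x−vt)/(2√(Dt)) = (192 − 205.486)/14.11 = -0.9558; ½·erfc(-0.9558) = 0.9118.
C = 16.0 × 0.9118 = 14.6 mg/L.

14.6 mg/L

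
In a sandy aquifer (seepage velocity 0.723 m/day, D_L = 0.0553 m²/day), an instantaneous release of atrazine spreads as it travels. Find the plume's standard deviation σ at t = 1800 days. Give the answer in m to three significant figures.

Dispersive spreading gives a Gaussian with σ² = 2Dt; advection only shifts the center.
σ = √(2 × 0.0553 × 1800) = 14.1 m.

14.1 m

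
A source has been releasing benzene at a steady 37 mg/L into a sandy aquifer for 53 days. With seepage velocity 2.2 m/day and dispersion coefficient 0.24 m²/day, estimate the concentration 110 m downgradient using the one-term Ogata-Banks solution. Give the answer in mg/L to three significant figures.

For a continuous step input, C/C₀ ≈ ½·erfc((x−vt)/(2√(Dt))).
vt = 2.2 × 53 = 116.6 m and 2√(Dt) = 2√(0.24 × 53) = 7.133 m.
Argument (x−vt)/(2√(Dt)) = (110 − 116.6)/7.133 = -0.9253; ½·erfc(-0.9253) = 0.9047.
C = 37 × 0.9047 = 33.5 mg/L.

33.5 mg/L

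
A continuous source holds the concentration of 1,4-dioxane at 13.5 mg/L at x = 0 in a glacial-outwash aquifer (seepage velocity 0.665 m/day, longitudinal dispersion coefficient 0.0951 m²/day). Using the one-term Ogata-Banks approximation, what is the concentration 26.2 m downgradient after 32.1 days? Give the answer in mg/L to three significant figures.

0.334 mg/L

For a continuous step input, C/C₀ ≈ ½·erfc((x−vt)/(2√(Dt))).
vt = 0.665 × 32.1 = 21.3465 m and 2√(Dt) = 2√(0.0951 × 32.1) = 3.494 m.
Argument (x−vt)/(2√(Dt)) = (26.2 − 21.3465)/3.494 = 1.389; ½·erfc(1.389) = 0.02475.
C = 13.5 × 0.02475 = 0.334 mg/L.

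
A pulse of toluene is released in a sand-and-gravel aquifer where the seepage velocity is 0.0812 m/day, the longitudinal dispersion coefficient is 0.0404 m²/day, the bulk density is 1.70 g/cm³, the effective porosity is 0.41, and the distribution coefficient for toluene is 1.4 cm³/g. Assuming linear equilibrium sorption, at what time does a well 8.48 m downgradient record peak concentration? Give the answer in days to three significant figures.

670 days

Retardation factor R = 1 + ρ_b·K_d/n = 1 + 1.70 × 1.4/0.41 = 6.805.
Sorption retards both mechanisms: v_R = v/R = 0.01193 m/day, D_R = D/R = 0.005937 m²/day.
Peak time from v_R²t² + 2D_R t − x² = 0: t = (√(D_R² + v_R²x²) − D_R)/v_R².
√(D_R² + v_R²x²) = √(0.005937² + 0.01193² × 8.48²) = 0.1013; v_R² = 0.0001423.
t = (0.1013 − 0.005937)/0.0001423 = 670 days.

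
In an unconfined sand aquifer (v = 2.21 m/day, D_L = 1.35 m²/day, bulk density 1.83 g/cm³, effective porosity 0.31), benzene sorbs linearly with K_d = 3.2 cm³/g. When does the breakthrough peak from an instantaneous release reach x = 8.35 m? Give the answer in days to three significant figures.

69.9 days

Retardation factor R = 1 + ρ_b·K_d/n = 1 + 1.83 × 3.2/0.31 = 19.89.
Sorption retards both mechanisms: v_R = v/R = 0.1111 m/day, D_R = D/R = 0.06787 m²/day.
Peak time from v_R²t² + 2D_R t − x² = 0: t = (√(D_R² + v_R²x²) − D_R)/v_R².
√(D_R² + v_R²x²) = √(0.06787² + 0.1111² × 8.35²) = 0.9302; v_R² = 0.01234.
t = (0.9302 − 0.06787)/0.01234 = 69.9 days.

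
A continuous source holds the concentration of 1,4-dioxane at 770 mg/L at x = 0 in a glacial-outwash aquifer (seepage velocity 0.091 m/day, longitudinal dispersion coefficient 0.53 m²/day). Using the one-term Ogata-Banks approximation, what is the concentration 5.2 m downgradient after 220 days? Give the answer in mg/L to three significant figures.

For a continuous step input, C/C₀ ≈ ½·erfc((x−vt)/(2√(Dt))).
vt = 0.091 × 220 = 20.02 m and 2√(Dt) = 2√(0.53 × 220) = 21.60 m.
Argument (x−vt)/(2√(Dt)) = (5.2 − 20.02)/21.60 = -0.6861; ½·erfc(-0.6861) = 0.8340.
C = 770 × 0.8340 = 642 mg/L.

642 mg/L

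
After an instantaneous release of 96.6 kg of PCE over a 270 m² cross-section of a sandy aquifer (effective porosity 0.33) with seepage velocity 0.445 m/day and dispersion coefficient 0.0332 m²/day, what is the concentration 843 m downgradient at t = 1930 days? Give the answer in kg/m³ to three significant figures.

For an instantaneous plane source, C(x,t) = M/(n_e·A·√(4πDt)) · exp(−(x−vt)²/(4Dt)), with n_e·A the pore (flow) area.
Plume center vt = 0.445 × 1930 = 858.85 m, so the well at 843 m is 15.85 m upgradient of the peak.
√(4πDt) = 28.38 m, giving peak height M/(n_e·A·√(4πDt)) = 96.6/(0.33 × 270 × 28.38) = 0.03820 kg/m³.
(x−vt)²/(4Dt) = (-15.85)²/(4 × 0.0332 × 1930) = 0.9802; exp(−0.9802) = 0.3752.
C = 0.03820 × 0.3752 = 0.0143 kg/m³.

0.0143 kg/m³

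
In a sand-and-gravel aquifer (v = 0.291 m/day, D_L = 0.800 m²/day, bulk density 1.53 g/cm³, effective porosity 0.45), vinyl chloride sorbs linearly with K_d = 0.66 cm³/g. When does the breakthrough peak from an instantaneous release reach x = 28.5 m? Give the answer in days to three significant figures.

289 days

Retardation factor R = 1 + ρ_b·K_d/n = 1 + 1.53 × 0.66/0.45 = 3.244.
Sorption retards both mechanisms: v_R = v/R = 0.08970 m/day, D_R = D/R = 0.2466 m²/day.
Peak time from v_R²t² + 2D_R t − x² = 0: t = (√(D_R² + v_R²x²) − D_R)/v_R².
√(D_R² + v_R²x²) = √(0.2466² + 0.08970² × 28.5²) = 2.568; v_R² = 0.008046.
t = (2.568 − 0.2466)/0.008046 = 289 days.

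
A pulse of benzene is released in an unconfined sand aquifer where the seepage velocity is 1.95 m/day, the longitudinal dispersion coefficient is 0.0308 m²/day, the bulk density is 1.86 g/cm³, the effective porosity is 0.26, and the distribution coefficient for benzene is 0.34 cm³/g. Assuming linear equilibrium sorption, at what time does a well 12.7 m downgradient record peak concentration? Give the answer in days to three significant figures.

22.3 days

Retardation factor R = 1 + ρ_b·K_d/n = 1 + 1.86 × 0.34/0.26 = 3.432.
Sorption retards both mechanisms: v_R = v/R = 0.5682 m/day, D_R = D/R = 0.008974 m²/day.
Peak time from v_R²t² + 2D_R t − x² = 0: t = (√(D_R² + v_R²x²) − D_R)/v_R².
√(D_R² + v_R²x²) = √(0.008974² + 0.5682² × 12.7²) = 7.216; v_R² = 0.3229.
t = (7.216 − 0.008974)/0.3229 = 22.3 days.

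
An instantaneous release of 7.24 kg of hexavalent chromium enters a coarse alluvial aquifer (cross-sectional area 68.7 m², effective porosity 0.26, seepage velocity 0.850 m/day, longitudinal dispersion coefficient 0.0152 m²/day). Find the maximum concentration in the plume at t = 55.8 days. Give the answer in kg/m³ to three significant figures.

0.124 kg/m³

The peak of an instantaneous 1D plume sits at x = vt; there the Gaussian factor is 1 and C_max = M/(n_e·A·√(4πDt)), where n_e·A is the pore area the mass is dissolved in.
√(4πDt) = √(4π × 0.0152 × 55.8) = 3.265 m, so C_max = 7.24/(0.26 × 68.7 × 3.265) = 0.124 kg/m³.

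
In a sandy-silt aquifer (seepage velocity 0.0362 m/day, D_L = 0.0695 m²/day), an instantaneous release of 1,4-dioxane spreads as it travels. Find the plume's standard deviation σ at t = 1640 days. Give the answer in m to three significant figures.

Dispersive spreading gives a Gaussian with σ² = 2Dt; advection only shifts the center.
σ = √(2 × 0.0695 × 1640) = 15.1 m.

15.1 m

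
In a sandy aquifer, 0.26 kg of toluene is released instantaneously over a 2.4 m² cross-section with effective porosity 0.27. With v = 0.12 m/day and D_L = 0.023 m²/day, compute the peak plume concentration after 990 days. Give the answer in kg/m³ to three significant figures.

0.0237 kg/m³

The peak of an instantaneous 1D plume sits at x = vt; there the Gaussian factor is 1 and C_max = M/(n_e·A·√(4πDt)), where n_e·A is the pore area the mass is dissolved in.
√(4πDt) = √(4π × 0.023 × 990) = 16.92 m, so C_max = 0.26/(0.27 × 2.4 × 16.92) = 0.0237 kg/m³.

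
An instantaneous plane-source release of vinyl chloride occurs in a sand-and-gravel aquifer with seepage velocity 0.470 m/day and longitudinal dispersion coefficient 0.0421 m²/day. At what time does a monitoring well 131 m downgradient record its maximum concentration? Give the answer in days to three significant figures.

For the 1D instantaneous-source solution, setting ∂C/∂t = 0 at fixed x gives v²t² + 2Dt − x² = 0, so t = (√(D² + v²x²) − D)/v².
√(D² + v²x²) = √(0.0421² + 0.470² × 131²) = 61.57; v² = 0.2209.
t = (61.57 − 0.0421)/0.2209 = 279 days (vs. the pure-advection estimate x/v = 279 d).

279 days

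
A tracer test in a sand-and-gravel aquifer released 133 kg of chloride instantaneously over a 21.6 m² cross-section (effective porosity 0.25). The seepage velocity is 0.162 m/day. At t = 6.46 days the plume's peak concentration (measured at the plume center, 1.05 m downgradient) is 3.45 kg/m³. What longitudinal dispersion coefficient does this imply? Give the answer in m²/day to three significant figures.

At the plume center C_max = M/(n_e·A·√(4πDt)), so D = M²/(4πt·(n_e·A·C_max)²).
n_e·A·C_max = 0.25 × 21.6 × 3.45 = 18.63 kg/m.
D = 133²/(4π × 6.46 × 18.63²) = 0.628 m²/day.

0.628 m²/day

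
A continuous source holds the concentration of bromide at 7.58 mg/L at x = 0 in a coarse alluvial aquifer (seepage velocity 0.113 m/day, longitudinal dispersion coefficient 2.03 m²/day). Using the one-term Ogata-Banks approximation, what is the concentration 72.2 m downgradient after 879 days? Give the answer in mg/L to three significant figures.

5.12 mg/L

For a continuous step input, C/C₀ ≈ ½·erfc((x−vt)/(2√(Dt))).
vt = 0.113 × 879 = 99.327 m and 2√(Dt) = 2√(2.03 × 879) = 84.48 m.
Argument (x−vt)/(2√(Dt)) = (72.2 − 99.327)/84.48 = -0.3211; ½·erfc(-0.3211) = 0.6751.
C = 7.58 × 0.6751 = 5.12 mg/L.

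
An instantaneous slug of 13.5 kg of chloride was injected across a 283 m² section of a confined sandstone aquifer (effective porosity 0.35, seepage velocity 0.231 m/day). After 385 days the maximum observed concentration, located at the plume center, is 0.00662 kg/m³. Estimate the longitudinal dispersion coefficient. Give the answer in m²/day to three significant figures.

At the plume center C_max = M/(n_e·A·√(4πDt)), so D = M²/(4πt·(n_e·A·C_max)²).
n_e·A·C_max = 0.35 × 283 × 0.00662 = 0.6557 kg/m.
D = 13.5²/(4π × 385 × 0.6557²) = 0.0876 m²/day.

0.0876 m²/day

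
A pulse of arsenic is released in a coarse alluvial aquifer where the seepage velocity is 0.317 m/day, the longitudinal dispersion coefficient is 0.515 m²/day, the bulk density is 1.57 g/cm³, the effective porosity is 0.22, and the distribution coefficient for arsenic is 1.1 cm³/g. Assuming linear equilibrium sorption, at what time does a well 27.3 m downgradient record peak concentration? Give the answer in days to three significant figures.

Retardation factor R = 1 + ρ_b·K_d/n = 1 + 1.57 × 1.1/0.22 = 8.850.
Sorption retards both mechanisms: v_R = v/R = 0.03582 m/day, D_R = D/R = 0.05819 m²/day.
Peak time from v_R²t² + 2D_R t − x² = 0: t = (√(D_R² + v_R²x²) − D_R)/v_R².
√(D_R² + v_R²x²) = √(0.05819² + 0.03582² × 27.3²) = 0.9796; v_R² = 0.001283.
t = (0.9796 − 0.05819)/0.001283 = 718 days.

718 days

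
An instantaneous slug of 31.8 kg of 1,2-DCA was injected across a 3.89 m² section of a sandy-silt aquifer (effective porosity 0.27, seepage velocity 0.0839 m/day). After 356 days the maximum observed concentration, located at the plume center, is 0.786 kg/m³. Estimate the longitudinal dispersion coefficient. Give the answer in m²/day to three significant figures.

At the plume center C_max = M/(n_e·A·√(4πDt)), so D = M²/(4πt·(n_e·A·C_max)²).
n_e·A·C_max = 0.27 × 3.89 × 0.786 = 0.8255 kg/m.
D = 31.8²/(4π × 356 × 0.8255²) = 0.332 m²/day.

0.332 m²/day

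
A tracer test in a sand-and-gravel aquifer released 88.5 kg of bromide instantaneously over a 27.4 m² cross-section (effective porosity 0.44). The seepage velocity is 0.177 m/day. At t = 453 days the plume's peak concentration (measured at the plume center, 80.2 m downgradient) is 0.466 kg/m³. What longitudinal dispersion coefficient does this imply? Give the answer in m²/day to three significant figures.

0.0436 m²/day

At the plume center C_max = M/(n_e·A·√(4πDt)), so D = M²/(4πt·(n_e·A·C_max)²).
n_e·A·C_max = 0.44 × 27.4 × 0.466 = 5.618 kg/m.
D = 88.5²/(4π × 453 × 5.618²) = 0.0436 m²/day.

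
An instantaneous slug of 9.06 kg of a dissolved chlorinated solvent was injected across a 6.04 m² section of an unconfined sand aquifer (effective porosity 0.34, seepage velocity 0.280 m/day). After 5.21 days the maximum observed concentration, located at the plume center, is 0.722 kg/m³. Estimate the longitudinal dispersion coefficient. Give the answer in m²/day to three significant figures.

0.570 m²/day

At the plume center C_max = M/(n_e·A·√(4πDt)), so D = M²/(4πt·(n_e·A·C_max)²).
n_e·A·C_max = 0.34 × 6.04 × 0.722 = 1.483 kg/m.
D = 9.06²/(4π × 5.21 × 1.483²) = 0.570 m²/day.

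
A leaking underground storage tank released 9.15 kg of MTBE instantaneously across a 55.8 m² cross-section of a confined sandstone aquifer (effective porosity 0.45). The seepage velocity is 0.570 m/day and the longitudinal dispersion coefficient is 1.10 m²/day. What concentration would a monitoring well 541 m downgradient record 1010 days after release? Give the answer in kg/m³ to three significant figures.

0.00235 kg/m³

For an instantaneous plane source, C(x,t) = M/(n_e·A·√(4πDt)) · exp(−(x−vt)²/(4Dt)), with n_e·A the pore (flow) area.
Plume center vt = 0.570 × 1010 = 575.7 m, so the well at 541 m is 34.7 m upgradient of the peak.
√(4πDt) = 118.2 m, giving peak height M/(n_e·A·√(4πDt)) = 9.15/(0.45 × 55.8 × 118.2) = 0.003083 kg/m³.
(x−vt)²/(4Dt) = (-34.7)²/(4 × 1.10 × 1010) = 0.2709; exp(−0.2709) = 0.7627.
C = 0.003083 × 0.7627 = 0.00235 kg/m³.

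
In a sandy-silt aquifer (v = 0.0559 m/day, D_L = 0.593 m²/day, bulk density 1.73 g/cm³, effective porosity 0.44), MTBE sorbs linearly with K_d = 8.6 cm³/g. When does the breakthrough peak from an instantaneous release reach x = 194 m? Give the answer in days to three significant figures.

114000 days

Retardation factor R = 1 + ρ_b·K_d/n = 1 + 1.73 × 8.6/0.44 = 34.81.
Sorption retards both mechanisms: v_R = v/R = 0.001606 m/day, D_R = D/R = 0.01704 m²/day.
Peak time from v_R²t² + 2D_R t − x² = 0: t = (√(D_R² + v_R²x²) − D_R)/v_R².
√(D_R² + v_R²x²) = √(0.01704² + 0.001606² × 194²) = 0.3120; v_R² = 2.579e-06.
t = (0.3120 − 0.01704)/2.579e-06 = 114000 days.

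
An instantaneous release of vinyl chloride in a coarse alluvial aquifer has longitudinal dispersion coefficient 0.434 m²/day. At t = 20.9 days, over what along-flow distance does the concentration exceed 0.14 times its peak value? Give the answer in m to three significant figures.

The plume is Gaussian with σ = √(2Dt) = √(2 × 0.434 × 20.9) = 4.259 m.
C/C_peak = exp(−Δx²/(2σ²)) = 0.14 ⇒ Δx = σ·√(−2 ln 0.14) = 4.259 × 1.983 = 8.446 m.
Width = 2Δx = 16.9 m.

16.9 m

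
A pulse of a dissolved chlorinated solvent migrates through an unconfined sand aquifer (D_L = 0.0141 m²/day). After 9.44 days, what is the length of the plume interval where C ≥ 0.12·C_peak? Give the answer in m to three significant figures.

2.12 m

The plume is Gaussian with σ = √(2Dt) = √(2 × 0.0141 × 9.44) = 0.5160 m.
C/C_peak = exp(−Δx²/(2σ²)) = 0.12 ⇒ Δx = σ·√(−2 ln 0.12) = 0.5160 × 2.059 = 1.062 m.
Width = 2Δx = 2.12 m.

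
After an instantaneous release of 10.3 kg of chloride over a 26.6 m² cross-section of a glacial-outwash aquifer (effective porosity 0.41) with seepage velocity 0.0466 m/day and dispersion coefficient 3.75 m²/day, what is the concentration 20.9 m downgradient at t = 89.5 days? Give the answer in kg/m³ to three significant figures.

For an instantaneous plane source, C(x,t) = M/(n_e·A·√(4πDt)) · exp(−(x−vt)²/(4Dt)), with n_e·A the pore (flow) area.
Plume center vt = 0.0466 × 89.5 = 4.1707 m, so the well at 20.9 m is 16.7293 m downgradient of the peak.
√(4πDt) = 64.94 m, giving peak height M/(n_e·A·√(4πDt)) = 10.3/(0.41 × 26.6 × 64.94) = 0.01454 kg/m³.
(x−vt)²/(4Dt) = (16.7293)²/(4 × 3.75 × 89.5) = 0.2085; exp(−0.2085) = 0.8118.
C = 0.01454 × 0.8118 = 0.0118 kg/m³.

0.0118 kg/m³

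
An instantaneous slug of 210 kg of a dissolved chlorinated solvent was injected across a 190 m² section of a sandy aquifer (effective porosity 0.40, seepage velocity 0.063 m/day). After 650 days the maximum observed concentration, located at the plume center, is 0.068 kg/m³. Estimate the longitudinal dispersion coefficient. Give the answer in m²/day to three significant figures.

0.202 m²/day

At the plume center C_max = M/(n_e·A·√(4πDt)), so D = M²/(4πt·(n_e·A·C_max)²).
n_e·A·C_max = 0.40 × 190 × 0.068 = 5.168 kg/m.
D = 210²/(4π × 650 × 5.168²) = 0.202 m²/day.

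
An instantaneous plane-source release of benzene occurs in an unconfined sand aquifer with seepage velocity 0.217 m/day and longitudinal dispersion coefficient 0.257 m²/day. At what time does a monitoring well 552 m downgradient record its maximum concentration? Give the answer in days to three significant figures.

2540 days

For the 1D instantaneous-source solution, setting ∂C/∂t = 0 at fixed x gives v²t² + 2Dt − x² = 0, so t = (√(D² + v²x²) − D)/v².
√(D² + v²x²) = √(0.257² + 0.217² × 552²) = 119.8; v² = 0.047089.
t = (119.8 − 0.257)/0.047089 = 2540 days (vs. the pure-advection estimate x/v = 2540 d).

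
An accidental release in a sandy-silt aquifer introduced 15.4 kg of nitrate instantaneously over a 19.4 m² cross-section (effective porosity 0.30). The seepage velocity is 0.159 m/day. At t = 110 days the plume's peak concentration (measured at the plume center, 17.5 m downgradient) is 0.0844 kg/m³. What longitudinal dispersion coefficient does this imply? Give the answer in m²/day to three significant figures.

At the plume center C_max = M/(n_e·A·√(4πDt)), so D = M²/(4πt·(n_e·A·C_max)²).
n_e·A·C_max = 0.30 × 19.4 × 0.0844 = 0.4912 kg/m.
D = 15.4²/(4π × 110 × 0.4912²) = 0.711 m²/day.

0.711 m²/day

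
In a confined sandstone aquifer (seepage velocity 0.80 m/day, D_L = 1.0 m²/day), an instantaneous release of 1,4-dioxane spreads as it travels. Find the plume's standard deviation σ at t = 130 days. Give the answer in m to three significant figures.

Dispersive spreading gives a Gaussian with σ² = 2Dt; advection only shifts the center.
σ = √(2 × 1.0 × 130) = 16.1 m.

16.1 m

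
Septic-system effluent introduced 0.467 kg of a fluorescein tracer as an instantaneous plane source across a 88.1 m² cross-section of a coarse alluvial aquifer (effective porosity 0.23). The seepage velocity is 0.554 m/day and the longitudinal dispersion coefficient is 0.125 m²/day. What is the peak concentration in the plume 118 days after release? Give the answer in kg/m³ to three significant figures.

The peak of an instantaneous 1D plume sits at x = vt; there the Gaussian factor is 1 and C_max = M/(n_e·A·√(4πDt)), where n_e·A is the pore area the mass is dissolved in.
√(4πDt) = √(4π × 0.125 × 118) = 13.61 m, so C_max = 0.467/(0.23 × 88.1 × 13.61) = 0.00169 kg/m³.

0.00169 kg/m³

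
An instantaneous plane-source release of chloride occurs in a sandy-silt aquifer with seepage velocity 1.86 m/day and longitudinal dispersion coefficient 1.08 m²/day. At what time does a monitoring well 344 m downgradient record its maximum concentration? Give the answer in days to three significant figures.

For the 1D instantaneous-source solution, setting ∂C/∂t = 0 at fixed x gives v²t² + 2Dt − x² = 0, so t = (√(D² + v²x²) − D)/v².
√(D² + v²x²) = √(1.08² + 1.86² × 344²) = 639.8; v² = 3.4596.
t = (639.8 − 1.08)/3.4596 = 185 days (vs. the pure-advection estimate x/v = 185 d).

185 days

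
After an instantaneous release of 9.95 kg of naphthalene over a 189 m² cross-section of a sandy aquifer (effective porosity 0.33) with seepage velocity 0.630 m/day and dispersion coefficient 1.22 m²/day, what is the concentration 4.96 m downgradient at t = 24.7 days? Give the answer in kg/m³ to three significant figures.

0.00323 kg/m³

For an instantaneous plane source, C(x,t) = M/(n_e·A·√(4πDt)) · exp(−(x−vt)²/(4Dt)), with n_e·A the pore (flow) area.
Plume center vt = 0.630 × 24.7 = 15.561 m, so the well at 4.96 m is 10.601 m upgradient of the peak.
√(4πDt) = 19.46 m, giving peak height M/(n_e·A·√(4πDt)) = 9.95/(0.33 × 189 × 19.46) = 0.008198 kg/m³.
(x−vt)²/(4Dt) = (-10.601)²/(4 × 1.22 × 24.7) = 0.9323; exp(−0.9323) = 0.3936.
C = 0.008198 × 0.3936 = 0.00323 kg/m³.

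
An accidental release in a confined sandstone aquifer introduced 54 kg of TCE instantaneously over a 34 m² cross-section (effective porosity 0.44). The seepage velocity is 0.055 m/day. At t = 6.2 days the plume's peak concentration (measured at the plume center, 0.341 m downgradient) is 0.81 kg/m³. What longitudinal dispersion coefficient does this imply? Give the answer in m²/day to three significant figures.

0.255 m²/day

At the plume center C_max = M/(n_e·A·√(4πDt)), so D = M²/(4πt·(n_e·A·C_max)²).
n_e·A·C_max = 0.44 × 34 × 0.81 = 12.12 kg/m.
D = 54²/(4π × 6.2 × 12.12²) = 0.255 m²/day.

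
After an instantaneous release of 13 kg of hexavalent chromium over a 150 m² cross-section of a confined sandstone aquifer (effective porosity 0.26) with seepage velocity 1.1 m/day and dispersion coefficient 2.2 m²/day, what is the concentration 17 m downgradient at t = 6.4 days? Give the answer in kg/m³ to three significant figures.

For an instantaneous plane source, C(x,t) = M/(n_e·A·√(4πDt)) · exp(−(x−vt)²/(4Dt)), with n_e·A the pore (flow) area.
Plume center vt = 1.1 × 6.4 = 7.04 m, so the well at 17 m is 9.96 m downgradient of the peak.
√(4πDt) = 13.30 m, giving peak height M/(n_e·A·√(4πDt)) = 13/(0.26 × 150 × 13.30) = 0.02506 kg/m³.
(x−vt)²/(4Dt) = (9.96)²/(4 × 2.2 × 6.4) = 1.761; exp(−1.761) = 0.1719.
C = 0.02506 × 0.1719 = 0.00431 kg/m³.

0.00431 kg/m³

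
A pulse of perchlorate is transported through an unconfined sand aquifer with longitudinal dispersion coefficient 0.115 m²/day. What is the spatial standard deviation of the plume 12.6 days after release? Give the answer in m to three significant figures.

1.70 m

Dispersive spreading gives a Gaussian with σ² = 2Dt; advection only shifts the center.
σ = √(2 × 0.115 × 12.6) = 1.70 m.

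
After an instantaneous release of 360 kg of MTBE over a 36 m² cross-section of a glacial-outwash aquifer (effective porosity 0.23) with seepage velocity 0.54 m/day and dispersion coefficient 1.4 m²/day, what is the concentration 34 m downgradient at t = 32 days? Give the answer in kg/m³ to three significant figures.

For an instantaneous plane source, C(x,t) = M/(n_e·A·√(4πDt)) · exp(−(x−vt)²/(4Dt)), with n_e·A the pore (flow) area.
Plume center vt = 0.54 × 32 = 17.28 m, so the well at 34 m is 16.72 m downgradient of the peak.
√(4πDt) = 23.73 m, giving peak height M/(n_e·A·√(4πDt)) = 360/(0.23 × 36 × 23.73) = 1.832 kg/m³.
(x−vt)²/(4Dt) = (16.72)²/(4 × 1.4 × 32) = 1.560; exp(−1.560) = 0.2101.
C = 1.832 × 0.2101 = 0.385 kg/m³.

0.385 kg/m³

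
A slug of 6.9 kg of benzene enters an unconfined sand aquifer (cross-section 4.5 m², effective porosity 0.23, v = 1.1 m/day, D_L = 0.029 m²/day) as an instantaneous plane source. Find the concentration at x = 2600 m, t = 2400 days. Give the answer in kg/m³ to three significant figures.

0.000720 kg/m³

For an instantaneous plane source, C(x,t) = M/(n_e·A·√(4πDt)) · exp(−(x−vt)²/(4Dt)), with n_e·A the pore (flow) area.
Plume center vt = 1.1 × 2400 = 2640 m, so the well at 2600 m is 40 m upgradient of the peak.
√(4πDt) = 29.57 m, giving peak height M/(n_e·A·√(4πDt)) = 6.9/(0.23 × 4.5 × 29.57) = 0.2255 kg/m³.
(x−vt)²/(4Dt) = (-40)²/(4 × 0.029 × 2400) = 5.747; exp(−5.747) = 0.003192.
C = 0.2255 × 0.003192 = 0.000720 kg/m³.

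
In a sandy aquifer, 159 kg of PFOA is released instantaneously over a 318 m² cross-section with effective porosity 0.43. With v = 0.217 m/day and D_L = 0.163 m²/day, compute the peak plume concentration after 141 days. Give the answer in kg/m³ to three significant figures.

0.0684 kg/m³

The peak of an instantaneous 1D plume sits at x = vt; there the Gaussian factor is 1 and C_max = M/(n_e·A·√(4πDt)), where n_e·A is the pore area the mass is dissolved in.
√(4πDt) = √(4π × 0.163 × 141) = 16.99 m, so C_max = 159/(0.43 × 318 × 16.99) = 0.0684 kg/m³.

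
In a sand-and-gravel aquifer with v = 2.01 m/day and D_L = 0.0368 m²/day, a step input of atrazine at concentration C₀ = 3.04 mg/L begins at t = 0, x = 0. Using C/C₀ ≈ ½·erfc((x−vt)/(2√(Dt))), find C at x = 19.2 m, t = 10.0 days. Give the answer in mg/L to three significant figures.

For a continuous step input, C/C₀ ≈ ½·erfc((x−vt)/(2√(Dt))).
vt = 2.01 × 10.0 = 20.1 m and 2√(Dt) = 2√(0.0368 × 10.0) = 1.213 m.
Argument (x−vt)/(2√(Dt)) = (19.2 − 20.1)/1.213 = -0.7420; ½·erfc(-0.7420) = 0.8530.
C = 3.04 × 0.8530 = 2.59 mg/L.

2.59 mg/L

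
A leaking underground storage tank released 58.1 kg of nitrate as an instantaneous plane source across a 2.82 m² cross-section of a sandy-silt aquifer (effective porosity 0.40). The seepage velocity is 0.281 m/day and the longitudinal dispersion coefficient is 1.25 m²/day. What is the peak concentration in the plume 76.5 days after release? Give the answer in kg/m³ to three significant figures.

The peak of an instantaneous 1D plume sits at x = vt; there the Gaussian factor is 1 and C_max = M/(n_e·A·√(4πDt)), where n_e·A is the pore area the mass is dissolved in.
√(4πDt) = √(4π × 1.25 × 76.5) = 34.66 m, so C_max = 58.1/(0.40 × 2.82 × 34.66) = 1.49 kg/m³.

1.49 kg/m³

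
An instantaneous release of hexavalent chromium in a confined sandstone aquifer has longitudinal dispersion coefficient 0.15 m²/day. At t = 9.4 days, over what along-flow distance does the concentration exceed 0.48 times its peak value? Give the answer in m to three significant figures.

The plume is Gaussian with σ = √(2Dt) = √(2 × 0.15 × 9.4) = 1.679 m.
C/C_peak = exp(−Δx²/(2σ²)) = 0.48 ⇒ Δx = σ·√(−2 ln 0.48) = 1.679 × 1.212 = 2.035 m.
Width = 2Δx = 4.07 m.

4.07 m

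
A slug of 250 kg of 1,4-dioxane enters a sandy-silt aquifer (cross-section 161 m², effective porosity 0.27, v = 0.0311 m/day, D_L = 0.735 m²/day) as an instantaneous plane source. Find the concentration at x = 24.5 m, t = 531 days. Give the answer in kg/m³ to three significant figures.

For an instantaneous plane source, C(x,t) = M/(n_e·A·√(4πDt)) · exp(−(x−vt)²/(4Dt)), with n_e·A the pore (flow) area.
Plume center vt = 0.0311 × 531 = 16.5141 m, so the well at 24.5 m is 7.9859 m downgradient of the peak.
√(4πDt) = 70.03 m, giving peak height M/(n_e·A·√(4πDt)) = 250/(0.27 × 161 × 70.03) = 0.08212 kg/m³.
(x−vt)²/(4Dt) = (7.9859)²/(4 × 0.735 × 531) = 0.04085; exp(−0.04085) = 0.9600.
C = 0.08212 × 0.9600 = 0.0788 kg/m³.

0.0788 kg/m³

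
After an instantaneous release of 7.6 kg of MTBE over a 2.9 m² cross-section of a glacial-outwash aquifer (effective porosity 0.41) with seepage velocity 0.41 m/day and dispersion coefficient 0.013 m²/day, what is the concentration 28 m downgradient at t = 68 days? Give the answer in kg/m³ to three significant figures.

For an instantaneous plane source, C(x,t) = M/(n_e·A·√(4πDt)) · exp(−(x−vt)²/(4Dt)), with n_e·A the pore (flow) area.
Plume center vt = 0.41 × 68 = 27.88 m, so the well at 28 m is 0.12 m downgradient of the peak.
√(4πDt) = 3.333 m, giving peak height M/(n_e·A·√(4πDt)) = 7.6/(0.41 × 2.9 × 3.333) = 1.918 kg/m³.
(x−vt)²/(4Dt) = (0.12)²/(4 × 0.013 × 68) = 0.004072; exp(−0.004072) = 0.9959.
C = 1.918 × 0.9959 = 1.91 kg/m³.

1.91 kg/m³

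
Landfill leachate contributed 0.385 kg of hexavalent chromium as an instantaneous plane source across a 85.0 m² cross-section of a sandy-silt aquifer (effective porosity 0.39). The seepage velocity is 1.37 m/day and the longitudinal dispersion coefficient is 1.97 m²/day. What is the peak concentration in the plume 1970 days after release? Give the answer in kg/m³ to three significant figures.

The peak of an instantaneous 1D plume sits at x = vt; there the Gaussian factor is 1 and C_max = M/(n_e·A·√(4πDt)), where n_e·A is the pore area the mass is dissolved in.
√(4πDt) = √(4π × 1.97 × 1970) = 220.8 m, so C_max = 0.385/(0.39 × 85.0 × 220.8) = 5.26e-05 kg/m³.

5.26e-05 kg/m³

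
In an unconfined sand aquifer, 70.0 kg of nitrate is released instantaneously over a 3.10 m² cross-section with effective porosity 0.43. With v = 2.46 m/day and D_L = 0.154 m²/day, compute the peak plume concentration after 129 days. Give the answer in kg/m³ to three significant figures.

3.32 kg/m³

The peak of an instantaneous 1D plume sits at x = vt; there the Gaussian factor is 1 and C_max = M/(n_e·A·√(4πDt)), where n_e·A is the pore area the mass is dissolved in.
√(4πDt) = √(4π × 0.154 × 129) = 15.80 m, so C_max = 70.0/(0.43 × 3.10 × 15.80) = 3.32 kg/m³.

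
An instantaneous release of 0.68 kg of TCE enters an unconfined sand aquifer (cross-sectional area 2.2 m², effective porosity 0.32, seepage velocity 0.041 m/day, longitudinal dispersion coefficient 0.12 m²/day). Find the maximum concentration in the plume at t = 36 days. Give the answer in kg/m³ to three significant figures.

The peak of an instantaneous 1D plume sits at x = vt; there the Gaussian factor is 1 and C_max = M/(n_e·A·√(4πDt)), where n_e·A is the pore area the mass is dissolved in.
√(4πDt) = √(4π × 0.12 × 36) = 7.368 m, so C_max = 0.68/(0.32 × 2.2 × 7.368) = 0.131 kg/m³.

0.131 kg/m³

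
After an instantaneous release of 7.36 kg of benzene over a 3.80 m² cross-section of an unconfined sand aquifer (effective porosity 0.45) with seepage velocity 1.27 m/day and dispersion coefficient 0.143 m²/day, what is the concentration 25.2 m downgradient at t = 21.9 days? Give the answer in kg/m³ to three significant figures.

0.398 kg/m³

For an instantaneous plane source, C(x,t) = M/(n_e·A·√(4πDt)) · exp(−(x−vt)²/(4Dt)), with n_e·A the pore (flow) area.
Plume center vt = 1.27 × 21.9 = 27.813 m, so the well at 25.2 m is 2.613 m upgradient of the peak.
√(4πDt) = 6.273 m, giving peak height M/(n_e·A·√(4πDt)) = 7.36/(0.45 × 3.80 × 6.273) = 0.6861 kg/m³.
(x−vt)²/(4Dt) = (-2.613)²/(4 × 0.143 × 21.9) = 0.5451; exp(−0.5451) = 0.5798.
C = 0.6861 × 0.5798 = 0.398 kg/m³.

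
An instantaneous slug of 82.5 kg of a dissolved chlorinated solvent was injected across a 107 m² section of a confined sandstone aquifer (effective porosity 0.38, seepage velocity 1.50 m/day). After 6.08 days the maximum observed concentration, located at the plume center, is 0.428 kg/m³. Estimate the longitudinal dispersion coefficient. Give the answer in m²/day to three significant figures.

0.294 m²/day

At the plume center C_max = M/(n_e·A·√(4πDt)), so D = M²/(4πt·(n_e·A·C_max)²).
n_e·A·C_max = 0.38 × 107 × 0.428 = 17.40 kg/m.
D = 82.5²/(4π × 6.08 × 17.40²) = 0.294 m²/day.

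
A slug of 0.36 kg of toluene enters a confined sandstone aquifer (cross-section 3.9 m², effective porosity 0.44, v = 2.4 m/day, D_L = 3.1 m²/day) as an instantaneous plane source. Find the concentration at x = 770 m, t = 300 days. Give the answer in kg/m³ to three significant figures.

0.000991 kg/m³

For an instantaneous plane source, C(x,t) = M/(n_e·A·√(4πDt)) · exp(−(x−vt)²/(4Dt)), with n_e·A the pore (flow) area.
Plume center vt = 2.4 × 300 = 720 m, so the well at 770 m is 50 m downgradient of the peak.
√(4πDt) = 108.1 m, giving peak height M/(n_e·A·√(4πDt)) = 0.36/(0.44 × 3.9 × 108.1) = 0.001941 kg/m³.
(x−vt)²/(4Dt) = (50)²/(4 × 3.1 × 300) = 0.6720; exp(−0.6720) = 0.5107.
C = 0.001941 × 0.5107 = 0.000991 kg/m³.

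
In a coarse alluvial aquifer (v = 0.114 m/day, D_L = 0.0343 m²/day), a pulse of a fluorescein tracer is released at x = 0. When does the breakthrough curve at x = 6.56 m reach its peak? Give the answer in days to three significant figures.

55.0 days

For the 1D instantaneous-source solution, setting ∂C/∂t = 0 at fixed x gives v²t² + 2Dt − x² = 0, so t = (√(D² + v²x²) − D)/v².
√(D² + v²x²) = √(0.0343² + 0.114² × 6.56²) = 0.7486; v² = 0.012996.
t = (0.7486 − 0.0343)/0.012996 = 55.0 days (vs. the pure-advection estimate x/v = 57.5 d).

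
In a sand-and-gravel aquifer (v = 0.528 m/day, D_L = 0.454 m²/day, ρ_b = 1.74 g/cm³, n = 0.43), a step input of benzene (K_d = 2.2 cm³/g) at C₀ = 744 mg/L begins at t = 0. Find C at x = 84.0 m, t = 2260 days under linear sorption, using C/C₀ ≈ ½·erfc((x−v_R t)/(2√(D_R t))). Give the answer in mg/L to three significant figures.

Retardation factor R = 1 + ρ_b·K_d/n = 1 + 1.74 × 2.2/0.43 = 9.902.
Sorption retards both mechanisms: v_R = v/R = 0.05332 m/day, D_R = D/R = 0.04585 m²/day.
v_R·t = 0.05332 × 2260 = 120.5032 m; 2√(D_R t) = 20.36 m; argument = (84.0 − 120.5032)/20.36 = -1.793.
C = C₀ × ½·erfc(-1.793) = 744 × 0.9944 = 740 mg/L.

740 mg/L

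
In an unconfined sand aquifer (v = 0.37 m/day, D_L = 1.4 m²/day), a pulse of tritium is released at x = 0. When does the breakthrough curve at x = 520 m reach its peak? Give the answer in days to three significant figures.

1400 days

For the 1D instantaneous-source solution, setting ∂C/∂t = 0 at fixed x gives v²t² + 2Dt − x² = 0, so t = (√(D² + v²x²) − D)/v².
√(D² + v²x²) = √(1.4² + 0.37² × 520²) = 192.4; v² = 0.1369.
t = (192.4 − 1.4)/0.1369 = 1400 days (vs. the pure-advection estimate x/v = 1410 d).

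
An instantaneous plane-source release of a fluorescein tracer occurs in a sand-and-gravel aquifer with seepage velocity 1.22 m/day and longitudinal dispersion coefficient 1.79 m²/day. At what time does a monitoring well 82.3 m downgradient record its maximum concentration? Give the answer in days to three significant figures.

For the 1D instantaneous-source solution, setting ∂C/∂t = 0 at fixed x gives v²t² + 2Dt − x² = 0, so t = (√(D² + v²x²) − D)/v².
√(D² + v²x²) = √(1.79² + 1.22² × 82.3²) = 100.4; v² = 1.4884.
t = (100.4 − 1.79)/1.4884 = 66.3 days (vs. the pure-advection estimate x/v = 67.5 d).

66.3 days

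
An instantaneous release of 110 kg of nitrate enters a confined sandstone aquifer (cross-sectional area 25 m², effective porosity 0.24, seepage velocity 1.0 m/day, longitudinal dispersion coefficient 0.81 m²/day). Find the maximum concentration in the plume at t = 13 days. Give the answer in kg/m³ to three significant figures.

The peak of an instantaneous 1D plume sits at x = vt; there the Gaussian factor is 1 and C_max = M/(n_e·A·√(4πDt)), where n_e·A is the pore area the mass is dissolved in.
√(4πDt) = √(4π × 0.81 × 13) = 11.50 m, so C_max = 110/(0.24 × 25 × 11.50) = 1.59 kg/m³.

1.59 kg/m³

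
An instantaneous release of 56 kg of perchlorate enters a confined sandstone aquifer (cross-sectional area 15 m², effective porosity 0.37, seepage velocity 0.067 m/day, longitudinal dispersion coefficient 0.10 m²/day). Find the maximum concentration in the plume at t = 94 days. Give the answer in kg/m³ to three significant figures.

The peak of an instantaneous 1D plume sits at x = vt; there the Gaussian factor is 1 and C_max = M/(n_e·A·√(4πDt)), where n_e·A is the pore area the mass is dissolved in.
√(4πDt) = √(4π × 0.10 × 94) = 10.87 m, so C_max = 56/(0.37 × 15 × 10.87) = 0.928 kg/m³.

0.928 kg/m³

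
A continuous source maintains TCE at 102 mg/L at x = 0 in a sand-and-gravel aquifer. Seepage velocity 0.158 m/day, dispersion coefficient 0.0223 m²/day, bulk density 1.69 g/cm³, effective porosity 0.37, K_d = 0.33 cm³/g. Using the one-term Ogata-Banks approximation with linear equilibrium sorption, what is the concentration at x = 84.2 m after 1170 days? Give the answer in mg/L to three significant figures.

Retardation factor R = 1 + ρ_b·K_d/n = 1 + 1.69 × 0.33/0.37 = 2.507.
Sorption retards both mechanisms: v_R = v/R = 0.06302 m/day, D_R = D/R = 0.008895 m²/day.
v_R·t = 0.06302 × 1170 = 73.7334 m; 2√(D_R t) = 6.452 m; argument = (84.2 − 73.7334)/6.452 = 1.622.
C = C₀ × ½·erfc(1.622) = 102 × 0.01090 = 1.11 mg/L.

1.11 mg/L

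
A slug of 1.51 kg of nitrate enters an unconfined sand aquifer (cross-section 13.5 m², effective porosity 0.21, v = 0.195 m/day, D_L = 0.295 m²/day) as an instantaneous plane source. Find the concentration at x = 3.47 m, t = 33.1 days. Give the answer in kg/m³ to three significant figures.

0.0383 kg/m³

For an instantaneous plane source, C(x,t) = M/(n_e·A·√(4πDt)) · exp(−(x−vt)²/(4Dt)), with n_e·A the pore (flow) area.
Plume center vt = 0.195 × 33.1 = 6.4545 m, so the well at 3.47 m is 2.9845 m upgradient of the peak.
√(4πDt) = 11.08 m, giving peak height M/(n_e·A·√(4πDt)) = 1.51/(0.21 × 13.5 × 11.08) = 0.04807 kg/m³.
(x−vt)²/(4Dt) = (-2.9845)²/(4 × 0.295 × 33.1) = 0.2281; exp(−0.2281) = 0.7960.
C = 0.04807 × 0.7960 = 0.0383 kg/m³.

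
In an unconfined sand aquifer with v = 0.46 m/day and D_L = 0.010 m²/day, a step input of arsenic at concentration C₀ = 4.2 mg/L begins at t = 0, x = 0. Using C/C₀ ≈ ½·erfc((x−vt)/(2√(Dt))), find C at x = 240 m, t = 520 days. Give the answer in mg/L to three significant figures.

1.69 mg/L

For a continuous step input, C/C₀ ≈ ½·erfc((x−vt)/(2√(Dt))).
vt = 0.46 × 520 = 239.2 m and 2√(Dt) = 2√(0.010 × 520) = 4.561 m.
Argument (x−vt)/(2√(Dt)) = (240 − 239.2)/4.561 = 0.1754; ½·erfc(0.1754) = 0.4020.
C = 4.2 × 0.4020 = 1.69 mg/L.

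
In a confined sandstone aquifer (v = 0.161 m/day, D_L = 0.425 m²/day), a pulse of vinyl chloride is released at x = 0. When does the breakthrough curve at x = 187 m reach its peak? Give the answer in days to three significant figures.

For the 1D instantaneous-source solution, setting ∂C/∂t = 0 at fixed x gives v²t² + 2Dt − x² = 0, so t = (√(D² + v²x²) − D)/v².
√(D² + v²x²) = √(0.425² + 0.161² × 187²) = 30.11; v² = 0.025921.
t = (30.11 − 0.425)/0.025921 = 1150 days (vs. the pure-advection estimate x/v = 1160 d).

1150 days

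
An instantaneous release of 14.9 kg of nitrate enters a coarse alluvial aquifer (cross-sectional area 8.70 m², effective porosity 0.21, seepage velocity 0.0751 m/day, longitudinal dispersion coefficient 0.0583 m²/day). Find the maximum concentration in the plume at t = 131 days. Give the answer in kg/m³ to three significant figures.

The peak of an instantaneous 1D plume sits at x = vt; there the Gaussian factor is 1 and C_max = M/(n_e·A·√(4πDt)), where n_e·A is the pore area the mass is dissolved in.
√(4πDt) = √(4π × 0.0583 × 131) = 9.797 m, so C_max = 14.9/(0.21 × 8.70 × 9.797) = 0.832 kg/m³.

0.832 kg/m³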